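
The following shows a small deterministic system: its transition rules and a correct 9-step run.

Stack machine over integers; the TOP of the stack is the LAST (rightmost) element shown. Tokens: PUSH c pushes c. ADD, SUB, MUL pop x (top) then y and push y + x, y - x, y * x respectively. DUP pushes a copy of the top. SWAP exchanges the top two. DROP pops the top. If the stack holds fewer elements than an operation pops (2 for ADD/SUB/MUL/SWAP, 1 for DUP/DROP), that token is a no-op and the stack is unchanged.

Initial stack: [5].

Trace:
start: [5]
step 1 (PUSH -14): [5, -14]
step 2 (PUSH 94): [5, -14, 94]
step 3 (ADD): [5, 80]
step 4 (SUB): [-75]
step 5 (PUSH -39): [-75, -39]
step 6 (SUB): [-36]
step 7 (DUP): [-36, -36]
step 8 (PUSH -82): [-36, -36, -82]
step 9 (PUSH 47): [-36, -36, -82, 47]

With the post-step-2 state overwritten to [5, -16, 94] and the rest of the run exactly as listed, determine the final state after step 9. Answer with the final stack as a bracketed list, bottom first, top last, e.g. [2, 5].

[-34, -34, -82, 47]

state after step 2 := [5, -16, 94]
step 3 (ADD): [5, 78]
step 4 (SUB): [-73]
step 5 (PUSH -39): [-73, -39]
step 6 (SUB): [-34]
step 7 (DUP): [-34, -34]
step 8 (PUSH -82): [-34, -34, -82]
step 9 (PUSH 47): [-34, -34, -82, 47]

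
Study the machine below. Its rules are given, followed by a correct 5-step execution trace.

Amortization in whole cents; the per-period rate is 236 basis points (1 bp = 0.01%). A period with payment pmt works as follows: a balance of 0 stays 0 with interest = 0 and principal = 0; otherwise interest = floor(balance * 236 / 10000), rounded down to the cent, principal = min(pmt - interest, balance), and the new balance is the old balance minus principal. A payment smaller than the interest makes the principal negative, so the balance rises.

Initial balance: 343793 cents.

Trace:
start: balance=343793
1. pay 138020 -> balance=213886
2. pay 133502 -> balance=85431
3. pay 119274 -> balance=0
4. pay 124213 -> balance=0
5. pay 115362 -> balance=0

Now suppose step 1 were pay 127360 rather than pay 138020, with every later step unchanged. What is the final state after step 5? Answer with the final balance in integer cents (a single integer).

0

(re-executing from step 1 with the substitution; state before step 1: balance=343793)
1. pay 127360 -> balance=224546
2. pay 133502 -> balance=96343
3. pay 119274 -> balance=0
4. pay 124213 -> balance=0
5. pay 115362 -> balance=0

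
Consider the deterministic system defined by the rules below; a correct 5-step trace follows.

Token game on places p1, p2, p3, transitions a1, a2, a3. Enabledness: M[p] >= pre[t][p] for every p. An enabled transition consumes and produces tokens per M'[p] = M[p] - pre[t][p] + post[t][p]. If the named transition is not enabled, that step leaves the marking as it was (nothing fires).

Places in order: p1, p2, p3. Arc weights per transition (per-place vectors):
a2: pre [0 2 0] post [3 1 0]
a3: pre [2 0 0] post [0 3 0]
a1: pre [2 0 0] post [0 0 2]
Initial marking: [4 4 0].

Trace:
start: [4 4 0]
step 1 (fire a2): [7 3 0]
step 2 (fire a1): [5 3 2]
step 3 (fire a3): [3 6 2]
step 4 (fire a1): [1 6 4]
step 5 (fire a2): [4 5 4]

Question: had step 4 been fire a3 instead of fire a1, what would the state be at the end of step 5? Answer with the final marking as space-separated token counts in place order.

4 8 2

(re-executing from step 4 with the substitution; state before step 4: [3 6 2])
step 4 (fire a3): [1 9 2]
step 5 (fire a2): [4 8 2]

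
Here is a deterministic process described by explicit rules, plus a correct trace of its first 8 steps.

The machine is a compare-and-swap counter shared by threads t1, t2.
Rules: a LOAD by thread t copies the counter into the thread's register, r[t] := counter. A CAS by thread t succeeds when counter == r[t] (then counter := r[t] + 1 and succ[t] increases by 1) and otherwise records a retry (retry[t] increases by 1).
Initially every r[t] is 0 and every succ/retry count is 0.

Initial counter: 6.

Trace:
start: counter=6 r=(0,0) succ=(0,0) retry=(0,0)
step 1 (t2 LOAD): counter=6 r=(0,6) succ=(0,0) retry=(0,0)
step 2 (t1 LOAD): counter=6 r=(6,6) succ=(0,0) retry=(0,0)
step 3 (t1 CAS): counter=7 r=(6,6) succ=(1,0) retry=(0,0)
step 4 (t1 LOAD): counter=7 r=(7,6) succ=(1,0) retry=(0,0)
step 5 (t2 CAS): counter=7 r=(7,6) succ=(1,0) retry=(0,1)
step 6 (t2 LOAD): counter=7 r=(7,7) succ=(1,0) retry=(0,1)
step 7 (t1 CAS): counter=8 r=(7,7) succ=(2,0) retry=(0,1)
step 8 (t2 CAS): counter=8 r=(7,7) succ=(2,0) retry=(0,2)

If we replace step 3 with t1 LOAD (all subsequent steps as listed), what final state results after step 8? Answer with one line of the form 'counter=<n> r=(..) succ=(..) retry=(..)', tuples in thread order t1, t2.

counter=8 r=(6,7) succ=(0,2) retry=(1,0)

(re-executing from step 3 with the substitution; state before step 3: counter=6 r=(6,6) succ=(0,0) retry=(0,0))
step 3 (t1 LOAD): counter=6 r=(6,6) succ=(0,0) retry=(0,0)
step 4 (t1 LOAD): counter=6 r=(6,6) succ=(0,0) retry=(0,0)
step 5 (t2 CAS): counter=7 r=(6,6) succ=(0,1) retry=(0,0)
step 6 (t2 LOAD): counter=7 r=(6,7) succ=(0,1) retry=(0,0)
step 7 (t1 CAS): counter=7 r=(6,7) succ=(0,1) retry=(1,0)
step 8 (t2 CAS): counter=8 r=(6,7) succ=(0,2) retry=(1,0)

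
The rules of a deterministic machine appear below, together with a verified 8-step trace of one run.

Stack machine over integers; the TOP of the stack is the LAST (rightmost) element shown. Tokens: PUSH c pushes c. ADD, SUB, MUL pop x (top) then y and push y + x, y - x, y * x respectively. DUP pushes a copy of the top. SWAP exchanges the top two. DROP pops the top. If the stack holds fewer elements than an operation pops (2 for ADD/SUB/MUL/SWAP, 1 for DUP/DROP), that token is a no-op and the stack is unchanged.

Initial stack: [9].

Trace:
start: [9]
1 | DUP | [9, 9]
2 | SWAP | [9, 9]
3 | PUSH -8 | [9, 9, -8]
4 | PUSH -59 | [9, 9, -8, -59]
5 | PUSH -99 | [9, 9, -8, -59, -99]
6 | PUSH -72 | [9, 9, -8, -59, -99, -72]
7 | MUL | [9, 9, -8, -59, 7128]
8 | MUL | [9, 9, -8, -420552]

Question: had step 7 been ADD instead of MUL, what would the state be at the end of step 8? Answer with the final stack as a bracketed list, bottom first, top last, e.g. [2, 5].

[9, 9, -8, 10089]

(re-executing from step 7 with the substitution; state before step 7: [9, 9, -8, -59, -99, -72])
7 | ADD | [9, 9, -8, -59, -171]
8 | MUL | [9, 9, -8, 10089]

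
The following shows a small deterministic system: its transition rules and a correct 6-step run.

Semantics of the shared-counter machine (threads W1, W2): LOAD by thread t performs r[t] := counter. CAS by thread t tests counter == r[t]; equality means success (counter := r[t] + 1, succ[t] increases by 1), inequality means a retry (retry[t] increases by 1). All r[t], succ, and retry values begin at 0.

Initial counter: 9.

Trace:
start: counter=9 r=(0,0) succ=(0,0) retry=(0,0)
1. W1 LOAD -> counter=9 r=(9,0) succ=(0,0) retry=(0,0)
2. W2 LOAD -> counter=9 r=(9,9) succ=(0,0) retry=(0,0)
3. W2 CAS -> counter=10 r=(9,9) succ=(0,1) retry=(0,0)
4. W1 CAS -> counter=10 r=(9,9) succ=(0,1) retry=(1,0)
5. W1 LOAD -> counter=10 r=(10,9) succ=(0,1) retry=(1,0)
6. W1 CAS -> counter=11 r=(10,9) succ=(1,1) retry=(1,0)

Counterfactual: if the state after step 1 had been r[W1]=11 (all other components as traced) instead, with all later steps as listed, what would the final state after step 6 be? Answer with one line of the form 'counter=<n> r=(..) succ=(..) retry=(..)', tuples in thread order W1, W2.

state after step 1 := counter=9 r=(11,0) succ=(0,0) retry=(0,0)
2. W2 LOAD -> counter=9 r=(11,9) succ=(0,0) retry=(0,0)
3. W2 CAS -> counter=10 r=(11,9) succ=(0,1) retry=(0,0)
4. W1 CAS -> counter=10 r=(11,9) succ=(0,1) retry=(1,0)
5. W1 LOAD -> counter=10 r=(10,9) succ=(0,1) retry=(1,0)
6. W1 CAS -> counter=11 r=(10,9) succ=(1,1) retry=(1,0)

counter=11 r=(10,9) succ=(1,1) retry=(1,0)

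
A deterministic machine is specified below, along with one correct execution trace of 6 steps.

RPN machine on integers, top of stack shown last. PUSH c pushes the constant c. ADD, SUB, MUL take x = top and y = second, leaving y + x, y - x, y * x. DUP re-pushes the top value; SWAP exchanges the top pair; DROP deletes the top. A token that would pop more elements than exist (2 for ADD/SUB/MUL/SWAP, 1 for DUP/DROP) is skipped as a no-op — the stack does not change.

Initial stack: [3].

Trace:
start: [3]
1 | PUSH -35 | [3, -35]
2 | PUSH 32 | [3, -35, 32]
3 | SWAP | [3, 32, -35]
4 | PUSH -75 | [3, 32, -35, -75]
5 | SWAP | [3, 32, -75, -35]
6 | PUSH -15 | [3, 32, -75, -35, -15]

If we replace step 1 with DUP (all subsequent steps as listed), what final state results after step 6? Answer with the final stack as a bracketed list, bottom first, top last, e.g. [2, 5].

[3, 32, -75, 3, -15]

(re-executing from step 1 with the substitution; state before step 1: [3])
1 | DUP | [3, 3]
2 | PUSH 32 | [3, 3, 32]
3 | SWAP | [3, 32, 3]
4 | PUSH -75 | [3, 32, 3, -75]
5 | SWAP | [3, 32, -75, 3]
6 | PUSH -15 | [3, 32, -75, 3, -15]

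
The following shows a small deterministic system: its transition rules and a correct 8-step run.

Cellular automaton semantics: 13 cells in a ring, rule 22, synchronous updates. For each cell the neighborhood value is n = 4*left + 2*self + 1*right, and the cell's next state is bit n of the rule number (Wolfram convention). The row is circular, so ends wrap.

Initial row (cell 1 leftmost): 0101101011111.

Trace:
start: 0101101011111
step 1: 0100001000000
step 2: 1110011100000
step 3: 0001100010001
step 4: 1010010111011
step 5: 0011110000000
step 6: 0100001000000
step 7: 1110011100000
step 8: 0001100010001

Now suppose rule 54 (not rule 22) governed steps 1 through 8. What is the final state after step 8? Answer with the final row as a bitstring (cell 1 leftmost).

(re-executing steps 1..8 under rule 54; state before step 1: 0101101011111)
step 1: 1110011100000
step 2: 0001100010001
step 3: 1010010111011
step 4: 0111111000100
step 5: 1000000101110
step 6: 1100001110001
step 7: 0010010001010
step 8: 0111111011111

0111111011111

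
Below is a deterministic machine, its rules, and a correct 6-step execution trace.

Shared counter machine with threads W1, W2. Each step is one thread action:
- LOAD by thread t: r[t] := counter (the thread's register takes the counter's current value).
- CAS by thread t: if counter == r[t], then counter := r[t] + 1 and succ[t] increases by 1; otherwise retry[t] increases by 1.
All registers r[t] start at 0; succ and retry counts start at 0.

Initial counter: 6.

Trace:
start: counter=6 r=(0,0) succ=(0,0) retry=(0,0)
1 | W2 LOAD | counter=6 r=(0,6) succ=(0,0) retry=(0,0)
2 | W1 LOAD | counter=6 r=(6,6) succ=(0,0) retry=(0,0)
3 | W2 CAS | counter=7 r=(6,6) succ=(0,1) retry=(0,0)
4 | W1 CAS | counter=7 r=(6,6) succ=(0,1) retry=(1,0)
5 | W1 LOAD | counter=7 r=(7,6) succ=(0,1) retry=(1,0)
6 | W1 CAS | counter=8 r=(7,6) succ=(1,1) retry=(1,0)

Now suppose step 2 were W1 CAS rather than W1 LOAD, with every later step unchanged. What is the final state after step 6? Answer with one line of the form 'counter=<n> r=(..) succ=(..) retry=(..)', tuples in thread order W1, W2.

(re-executing from step 2 with the substitution; state before step 2: counter=6 r=(0,6) succ=(0,0) retry=(0,0))
2 | W1 CAS | counter=6 r=(0,6) succ=(0,0) retry=(1,0)
3 | W2 CAS | counter=7 r=(0,6) succ=(0,1) retry=(1,0)
4 | W1 CAS | counter=7 r=(0,6) succ=(0,1) retry=(2,0)
5 | W1 LOAD | counter=7 r=(7,6) succ=(0,1) retry=(2,0)
6 | W1 CAS | counter=8 r=(7,6) succ=(1,1) retry=(2,0)

counter=8 r=(7,6) succ=(1,1) retry=(2,0)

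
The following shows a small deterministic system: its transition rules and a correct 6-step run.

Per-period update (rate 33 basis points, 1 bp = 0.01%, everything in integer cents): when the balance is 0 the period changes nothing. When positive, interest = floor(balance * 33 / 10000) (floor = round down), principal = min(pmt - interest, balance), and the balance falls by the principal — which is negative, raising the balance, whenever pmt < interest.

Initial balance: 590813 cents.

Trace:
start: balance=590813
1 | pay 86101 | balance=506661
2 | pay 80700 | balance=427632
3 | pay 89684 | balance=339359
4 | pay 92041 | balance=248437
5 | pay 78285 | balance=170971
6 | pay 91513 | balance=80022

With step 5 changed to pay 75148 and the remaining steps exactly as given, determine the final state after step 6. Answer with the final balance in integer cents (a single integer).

(re-executing from step 5 with the substitution; state before step 5: balance=248437)
5 | pay 75148 | balance=174108
6 | pay 91513 | balance=83169

83169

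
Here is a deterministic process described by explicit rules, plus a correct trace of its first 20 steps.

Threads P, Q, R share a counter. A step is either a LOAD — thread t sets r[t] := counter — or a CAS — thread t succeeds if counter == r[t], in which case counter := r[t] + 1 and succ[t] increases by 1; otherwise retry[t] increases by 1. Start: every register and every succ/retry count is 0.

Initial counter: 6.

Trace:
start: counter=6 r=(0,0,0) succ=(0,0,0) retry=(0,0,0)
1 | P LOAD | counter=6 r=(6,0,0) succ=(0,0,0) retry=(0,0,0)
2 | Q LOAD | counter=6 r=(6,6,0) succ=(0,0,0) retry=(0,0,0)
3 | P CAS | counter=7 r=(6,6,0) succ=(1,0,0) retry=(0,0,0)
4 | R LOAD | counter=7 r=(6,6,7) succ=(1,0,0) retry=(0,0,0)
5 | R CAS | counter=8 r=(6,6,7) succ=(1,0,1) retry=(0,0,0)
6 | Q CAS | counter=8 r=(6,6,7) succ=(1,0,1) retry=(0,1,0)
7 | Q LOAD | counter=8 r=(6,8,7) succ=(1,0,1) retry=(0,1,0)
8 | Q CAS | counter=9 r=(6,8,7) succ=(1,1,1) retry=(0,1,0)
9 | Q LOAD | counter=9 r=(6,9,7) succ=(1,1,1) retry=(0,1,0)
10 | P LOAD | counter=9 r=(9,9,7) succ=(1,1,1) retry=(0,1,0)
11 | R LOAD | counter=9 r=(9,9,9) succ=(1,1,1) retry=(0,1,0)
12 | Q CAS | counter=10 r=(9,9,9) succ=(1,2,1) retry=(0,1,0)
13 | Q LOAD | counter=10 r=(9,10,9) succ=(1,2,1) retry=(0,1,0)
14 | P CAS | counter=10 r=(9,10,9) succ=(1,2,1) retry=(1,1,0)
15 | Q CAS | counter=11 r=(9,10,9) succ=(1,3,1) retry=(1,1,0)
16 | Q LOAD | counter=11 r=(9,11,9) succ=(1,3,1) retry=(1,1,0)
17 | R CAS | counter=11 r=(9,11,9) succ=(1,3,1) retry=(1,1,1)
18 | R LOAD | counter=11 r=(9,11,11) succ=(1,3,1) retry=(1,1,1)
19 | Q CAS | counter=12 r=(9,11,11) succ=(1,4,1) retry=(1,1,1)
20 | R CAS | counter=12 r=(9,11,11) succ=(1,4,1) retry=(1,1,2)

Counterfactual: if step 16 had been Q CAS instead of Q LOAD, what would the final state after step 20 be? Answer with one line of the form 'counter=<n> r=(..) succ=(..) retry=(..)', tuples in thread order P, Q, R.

(re-executing from step 16 with the substitution; state before step 16: counter=11 r=(9,10,9) succ=(1,3,1) retry=(1,1,0))
16 | Q CAS | counter=11 r=(9,10,9) succ=(1,3,1) retry=(1,2,0)
17 | R CAS | counter=11 r=(9,10,9) succ=(1,3,1) retry=(1,2,1)
18 | R LOAD | counter=11 r=(9,10,11) succ=(1,3,1) retry=(1,2,1)
19 | Q CAS | counter=11 r=(9,10,11) succ=(1,3,1) retry=(1,3,1)
20 | R CAS | counter=12 r=(9,10,11) succ=(1,3,2) retry=(1,3,1)

counter=12 r=(9,10,11) succ=(1,3,2) retry=(1,3,1)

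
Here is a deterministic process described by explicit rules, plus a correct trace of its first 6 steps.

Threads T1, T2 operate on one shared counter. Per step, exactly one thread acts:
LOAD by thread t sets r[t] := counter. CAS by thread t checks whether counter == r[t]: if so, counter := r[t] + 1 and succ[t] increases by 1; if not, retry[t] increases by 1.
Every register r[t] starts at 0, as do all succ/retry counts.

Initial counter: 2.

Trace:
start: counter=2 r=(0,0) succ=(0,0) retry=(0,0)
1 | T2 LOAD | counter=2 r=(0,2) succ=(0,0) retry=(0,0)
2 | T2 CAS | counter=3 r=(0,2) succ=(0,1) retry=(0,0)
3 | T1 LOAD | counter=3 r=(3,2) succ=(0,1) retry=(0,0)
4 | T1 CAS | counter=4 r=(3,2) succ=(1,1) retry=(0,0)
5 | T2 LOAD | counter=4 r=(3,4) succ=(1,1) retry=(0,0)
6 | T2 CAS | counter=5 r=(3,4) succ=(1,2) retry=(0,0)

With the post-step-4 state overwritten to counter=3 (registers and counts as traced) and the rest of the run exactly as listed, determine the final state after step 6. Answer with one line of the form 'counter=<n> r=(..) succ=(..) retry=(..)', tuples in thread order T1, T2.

state after step 4 := counter=3 r=(3,2) succ=(1,1) retry=(0,0)
5 | T2 LOAD | counter=3 r=(3,3) succ=(1,1) retry=(0,0)
6 | T2 CAS | counter=4 r=(3,3) succ=(1,2) retry=(0,0)

counter=4 r=(3,3) succ=(1,2) retry=(0,0)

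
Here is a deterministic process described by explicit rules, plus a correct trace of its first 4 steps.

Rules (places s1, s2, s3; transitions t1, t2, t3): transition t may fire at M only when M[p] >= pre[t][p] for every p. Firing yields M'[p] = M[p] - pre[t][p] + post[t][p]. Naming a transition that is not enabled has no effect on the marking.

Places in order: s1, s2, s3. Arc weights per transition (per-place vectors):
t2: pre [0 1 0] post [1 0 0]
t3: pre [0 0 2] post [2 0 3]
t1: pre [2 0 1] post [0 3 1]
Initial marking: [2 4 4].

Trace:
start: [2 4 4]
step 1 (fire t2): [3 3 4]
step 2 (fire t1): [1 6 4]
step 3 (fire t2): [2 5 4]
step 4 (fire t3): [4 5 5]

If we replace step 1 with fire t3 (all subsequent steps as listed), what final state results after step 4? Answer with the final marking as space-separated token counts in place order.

(re-executing from step 1 with the substitution; state before step 1: [2 4 4])
step 1 (fire t3): [4 4 5]
step 2 (fire t1): [2 7 5]
step 3 (fire t2): [3 6 5]
step 4 (fire t3): [5 6 6]

5 6 6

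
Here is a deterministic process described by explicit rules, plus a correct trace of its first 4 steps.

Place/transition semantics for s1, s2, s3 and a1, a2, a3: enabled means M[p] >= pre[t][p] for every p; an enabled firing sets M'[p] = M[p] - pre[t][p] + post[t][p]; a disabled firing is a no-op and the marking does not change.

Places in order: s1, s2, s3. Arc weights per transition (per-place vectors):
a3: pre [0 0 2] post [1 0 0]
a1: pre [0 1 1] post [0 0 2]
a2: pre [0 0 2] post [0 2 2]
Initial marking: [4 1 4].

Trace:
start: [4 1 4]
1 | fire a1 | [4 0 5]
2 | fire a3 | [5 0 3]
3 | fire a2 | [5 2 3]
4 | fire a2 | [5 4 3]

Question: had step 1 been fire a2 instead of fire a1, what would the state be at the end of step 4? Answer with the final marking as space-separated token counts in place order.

(re-executing from step 1 with the substitution; state before step 1: [4 1 4])
1 | fire a2 | [4 3 4]
2 | fire a3 | [5 3 2]
3 | fire a2 | [5 5 2]
4 | fire a2 | [5 7 2]

5 7 2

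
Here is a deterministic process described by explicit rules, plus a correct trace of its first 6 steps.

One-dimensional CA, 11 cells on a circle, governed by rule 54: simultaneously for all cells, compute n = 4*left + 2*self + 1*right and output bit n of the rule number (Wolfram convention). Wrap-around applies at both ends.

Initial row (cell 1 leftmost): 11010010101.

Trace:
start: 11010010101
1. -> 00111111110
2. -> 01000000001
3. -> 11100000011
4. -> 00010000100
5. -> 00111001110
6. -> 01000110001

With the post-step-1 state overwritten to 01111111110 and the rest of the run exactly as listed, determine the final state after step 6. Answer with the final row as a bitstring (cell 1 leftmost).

00111011100

state after step 1 := 01111111110
2. -> 10000000001
3. -> 01000000010
4. -> 11100000111
5. -> 00010001000
6. -> 00111011100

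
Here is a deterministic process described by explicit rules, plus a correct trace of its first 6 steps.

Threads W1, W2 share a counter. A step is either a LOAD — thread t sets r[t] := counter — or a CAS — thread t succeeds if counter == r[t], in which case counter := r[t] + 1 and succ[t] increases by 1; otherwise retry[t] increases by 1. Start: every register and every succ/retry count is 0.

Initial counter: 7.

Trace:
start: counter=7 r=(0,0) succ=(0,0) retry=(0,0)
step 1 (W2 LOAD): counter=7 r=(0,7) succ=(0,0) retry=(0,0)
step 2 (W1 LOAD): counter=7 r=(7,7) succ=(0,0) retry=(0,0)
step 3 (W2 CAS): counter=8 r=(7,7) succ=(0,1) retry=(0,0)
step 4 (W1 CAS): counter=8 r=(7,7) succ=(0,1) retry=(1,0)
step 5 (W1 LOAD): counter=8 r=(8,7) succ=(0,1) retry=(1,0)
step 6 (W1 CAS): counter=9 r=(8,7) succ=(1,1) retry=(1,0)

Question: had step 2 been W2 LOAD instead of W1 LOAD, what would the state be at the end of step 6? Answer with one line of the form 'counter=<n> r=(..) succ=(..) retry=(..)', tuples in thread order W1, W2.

counter=9 r=(8,7) succ=(1,1) retry=(1,0)

(re-executing from step 2 with the substitution; state before step 2: counter=7 r=(0,7) succ=(0,0) retry=(0,0))
step 2 (W2 LOAD): counter=7 r=(0,7) succ=(0,0) retry=(0,0)
step 3 (W2 CAS): counter=8 r=(0,7) succ=(0,1) retry=(0,0)
step 4 (W1 CAS): counter=8 r=(0,7) succ=(0,1) retry=(1,0)
step 5 (W1 LOAD): counter=8 r=(8,7) succ=(0,1) retry=(1,0)
step 6 (W1 CAS): counter=9 r=(8,7) succ=(1,1) retry=(1,0)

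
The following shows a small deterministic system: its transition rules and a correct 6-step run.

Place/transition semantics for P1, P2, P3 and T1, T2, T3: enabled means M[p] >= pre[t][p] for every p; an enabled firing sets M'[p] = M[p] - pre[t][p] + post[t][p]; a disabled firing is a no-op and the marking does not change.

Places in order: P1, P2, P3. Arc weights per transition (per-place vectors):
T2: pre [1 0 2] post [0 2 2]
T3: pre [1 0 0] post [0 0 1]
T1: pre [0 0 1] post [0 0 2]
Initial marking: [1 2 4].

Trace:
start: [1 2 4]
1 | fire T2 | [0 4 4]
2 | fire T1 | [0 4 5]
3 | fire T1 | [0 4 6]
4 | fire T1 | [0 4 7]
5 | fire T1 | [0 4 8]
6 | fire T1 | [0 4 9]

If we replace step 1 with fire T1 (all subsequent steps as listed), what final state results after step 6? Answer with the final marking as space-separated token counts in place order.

1 2 10

(re-executing from step 1 with the substitution; state before step 1: [1 2 4])
1 | fire T1 | [1 2 5]
2 | fire T1 | [1 2 6]
3 | fire T1 | [1 2 7]
4 | fire T1 | [1 2 8]
5 | fire T1 | [1 2 9]
6 | fire T1 | [1 2 10]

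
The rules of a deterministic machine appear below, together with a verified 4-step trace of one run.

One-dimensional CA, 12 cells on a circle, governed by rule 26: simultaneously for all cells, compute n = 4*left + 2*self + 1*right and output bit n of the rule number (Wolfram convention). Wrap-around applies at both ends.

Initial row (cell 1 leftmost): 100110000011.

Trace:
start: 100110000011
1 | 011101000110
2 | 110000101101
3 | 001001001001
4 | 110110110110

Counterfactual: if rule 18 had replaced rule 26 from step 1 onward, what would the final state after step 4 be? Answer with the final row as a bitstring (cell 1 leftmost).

100100000000

(re-executing steps 1..4 under rule 18; state before step 1: 100110000011)
1 | 011001000100
2 | 100110101010
3 | 011000000000
4 | 100100000000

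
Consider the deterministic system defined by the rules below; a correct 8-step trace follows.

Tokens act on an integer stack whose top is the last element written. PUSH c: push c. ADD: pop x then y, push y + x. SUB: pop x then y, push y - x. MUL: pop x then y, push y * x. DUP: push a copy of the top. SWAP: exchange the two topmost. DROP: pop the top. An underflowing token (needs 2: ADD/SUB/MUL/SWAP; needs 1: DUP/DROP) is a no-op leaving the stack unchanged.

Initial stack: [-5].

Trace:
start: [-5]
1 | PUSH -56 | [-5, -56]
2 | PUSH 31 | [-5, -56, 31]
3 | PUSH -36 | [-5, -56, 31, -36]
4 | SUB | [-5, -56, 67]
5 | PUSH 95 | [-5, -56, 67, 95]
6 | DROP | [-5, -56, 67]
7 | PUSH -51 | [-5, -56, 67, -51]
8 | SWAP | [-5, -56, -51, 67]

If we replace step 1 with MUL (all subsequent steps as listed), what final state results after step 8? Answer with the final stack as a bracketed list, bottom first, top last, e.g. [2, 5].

[-5, -51, 67]

(re-executing from step 1 with the substitution; state before step 1: [-5])
1 | MUL | [-5]
2 | PUSH 31 | [-5, 31]
3 | PUSH -36 | [-5, 31, -36]
4 | SUB | [-5, 67]
5 | PUSH 95 | [-5, 67, 95]
6 | DROP | [-5, 67]
7 | PUSH -51 | [-5, 67, -51]
8 | SWAP | [-5, -51, 67]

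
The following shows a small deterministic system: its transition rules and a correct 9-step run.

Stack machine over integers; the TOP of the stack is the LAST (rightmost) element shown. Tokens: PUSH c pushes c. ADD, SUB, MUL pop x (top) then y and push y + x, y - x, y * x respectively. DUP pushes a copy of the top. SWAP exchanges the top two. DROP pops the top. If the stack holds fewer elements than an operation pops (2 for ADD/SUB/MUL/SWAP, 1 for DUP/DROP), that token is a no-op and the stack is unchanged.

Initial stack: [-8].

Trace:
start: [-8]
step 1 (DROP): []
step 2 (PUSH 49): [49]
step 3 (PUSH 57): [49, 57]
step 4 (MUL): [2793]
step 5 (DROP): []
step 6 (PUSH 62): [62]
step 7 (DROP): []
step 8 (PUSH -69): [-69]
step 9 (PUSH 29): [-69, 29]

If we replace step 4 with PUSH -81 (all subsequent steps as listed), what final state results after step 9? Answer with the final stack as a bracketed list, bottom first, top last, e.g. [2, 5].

(re-executing from step 4 with the substitution; state before step 4: [49, 57])
step 4 (PUSH -81): [49, 57, -81]
step 5 (DROP): [49, 57]
step 6 (PUSH 62): [49, 57, 62]
step 7 (DROP): [49, 57]
step 8 (PUSH -69): [49, 57, -69]
step 9 (PUSH 29): [49, 57, -69, 29]

[49, 57, -69, 29]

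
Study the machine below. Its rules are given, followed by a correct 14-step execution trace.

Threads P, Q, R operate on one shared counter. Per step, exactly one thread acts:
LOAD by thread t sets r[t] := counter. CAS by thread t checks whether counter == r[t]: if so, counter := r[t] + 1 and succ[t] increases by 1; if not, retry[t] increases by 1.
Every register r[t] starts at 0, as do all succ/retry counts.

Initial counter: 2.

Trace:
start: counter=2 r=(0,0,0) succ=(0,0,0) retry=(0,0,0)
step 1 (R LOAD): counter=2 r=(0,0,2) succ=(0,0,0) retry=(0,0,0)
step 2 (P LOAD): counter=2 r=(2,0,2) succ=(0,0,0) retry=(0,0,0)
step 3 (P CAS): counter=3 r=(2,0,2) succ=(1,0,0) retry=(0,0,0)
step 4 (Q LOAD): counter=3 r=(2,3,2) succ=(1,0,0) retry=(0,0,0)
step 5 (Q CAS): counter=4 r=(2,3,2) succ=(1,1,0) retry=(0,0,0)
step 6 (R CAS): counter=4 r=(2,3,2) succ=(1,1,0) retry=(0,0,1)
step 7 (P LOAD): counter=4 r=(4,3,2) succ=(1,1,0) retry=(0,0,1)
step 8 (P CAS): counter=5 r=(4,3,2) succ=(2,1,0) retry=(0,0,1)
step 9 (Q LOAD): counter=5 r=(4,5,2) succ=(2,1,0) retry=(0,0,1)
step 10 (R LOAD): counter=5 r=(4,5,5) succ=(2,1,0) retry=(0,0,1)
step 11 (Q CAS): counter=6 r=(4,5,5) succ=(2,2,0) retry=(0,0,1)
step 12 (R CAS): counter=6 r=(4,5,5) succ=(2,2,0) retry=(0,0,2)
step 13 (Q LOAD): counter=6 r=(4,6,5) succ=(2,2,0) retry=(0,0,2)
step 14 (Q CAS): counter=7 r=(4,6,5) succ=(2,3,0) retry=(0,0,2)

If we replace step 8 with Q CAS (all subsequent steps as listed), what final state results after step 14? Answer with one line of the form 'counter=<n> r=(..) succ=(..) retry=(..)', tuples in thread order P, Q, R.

(re-executing from step 8 with the substitution; state before step 8: counter=4 r=(4,3,2) succ=(1,1,0) retry=(0,0,1))
step 8 (Q CAS): counter=4 r=(4,3,2) succ=(1,1,0) retry=(0,1,1)
step 9 (Q LOAD): counter=4 r=(4,4,2) succ=(1,1,0) retry=(0,1,1)
step 10 (R LOAD): counter=4 r=(4,4,4) succ=(1,1,0) retry=(0,1,1)
step 11 (Q CAS): counter=5 r=(4,4,4) succ=(1,2,0) retry=(0,1,1)
step 12 (R CAS): counter=5 r=(4,4,4) succ=(1,2,0) retry=(0,1,2)
step 13 (Q LOAD): counter=5 r=(4,5,4) succ=(1,2,0) retry=(0,1,2)
step 14 (Q CAS): counter=6 r=(4,5,4) succ=(1,3,0) retry=(0,1,2)

counter=6 r=(4,5,4) succ=(1,3,0) retry=(0,1,2)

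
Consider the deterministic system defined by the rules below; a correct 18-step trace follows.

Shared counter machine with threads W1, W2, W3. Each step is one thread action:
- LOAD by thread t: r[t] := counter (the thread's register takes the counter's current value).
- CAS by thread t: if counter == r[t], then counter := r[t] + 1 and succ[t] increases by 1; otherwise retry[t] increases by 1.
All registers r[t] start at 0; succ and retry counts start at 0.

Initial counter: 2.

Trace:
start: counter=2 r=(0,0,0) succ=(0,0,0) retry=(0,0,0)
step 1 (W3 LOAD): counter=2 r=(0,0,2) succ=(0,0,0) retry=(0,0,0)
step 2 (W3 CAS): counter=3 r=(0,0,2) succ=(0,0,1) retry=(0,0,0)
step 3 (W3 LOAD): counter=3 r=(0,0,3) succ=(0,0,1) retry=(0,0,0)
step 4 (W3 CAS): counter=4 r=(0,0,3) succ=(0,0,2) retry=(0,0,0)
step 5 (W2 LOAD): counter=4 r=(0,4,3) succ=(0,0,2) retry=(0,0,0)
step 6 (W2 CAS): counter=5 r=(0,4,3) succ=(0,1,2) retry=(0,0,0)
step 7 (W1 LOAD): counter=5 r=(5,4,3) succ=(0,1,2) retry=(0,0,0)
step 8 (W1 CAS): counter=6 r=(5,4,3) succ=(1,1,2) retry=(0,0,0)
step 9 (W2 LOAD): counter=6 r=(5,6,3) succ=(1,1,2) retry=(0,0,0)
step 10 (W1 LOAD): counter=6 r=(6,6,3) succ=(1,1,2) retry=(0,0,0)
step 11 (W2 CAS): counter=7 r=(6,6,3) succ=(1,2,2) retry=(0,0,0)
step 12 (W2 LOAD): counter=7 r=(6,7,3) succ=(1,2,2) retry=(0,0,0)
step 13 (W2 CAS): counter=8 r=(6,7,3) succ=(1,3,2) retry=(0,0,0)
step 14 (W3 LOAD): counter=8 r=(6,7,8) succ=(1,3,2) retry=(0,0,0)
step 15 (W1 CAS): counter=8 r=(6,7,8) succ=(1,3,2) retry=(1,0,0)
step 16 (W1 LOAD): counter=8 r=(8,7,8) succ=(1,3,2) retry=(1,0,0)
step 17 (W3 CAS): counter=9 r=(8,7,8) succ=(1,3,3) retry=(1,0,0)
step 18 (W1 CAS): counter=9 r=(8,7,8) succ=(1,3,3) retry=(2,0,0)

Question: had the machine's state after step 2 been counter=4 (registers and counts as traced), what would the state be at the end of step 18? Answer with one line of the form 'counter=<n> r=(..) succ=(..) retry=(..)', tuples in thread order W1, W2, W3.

state after step 2 := counter=4 r=(0,0,2) succ=(0,0,1) retry=(0,0,0)
step 3 (W3 LOAD): counter=4 r=(0,0,4) succ=(0,0,1) retry=(0,0,0)
step 4 (W3 CAS): counter=5 r=(0,0,4) succ=(0,0,2) retry=(0,0,0)
step 5 (W2 LOAD): counter=5 r=(0,5,4) succ=(0,0,2) retry=(0,0,0)
step 6 (W2 CAS): counter=6 r=(0,5,4) succ=(0,1,2) retry=(0,0,0)
step 7 (W1 LOAD): counter=6 r=(6,5,4) succ=(0,1,2) retry=(0,0,0)
step 8 (W1 CAS): counter=7 r=(6,5,4) succ=(1,1,2) retry=(0,0,0)
step 9 (W2 LOAD): counter=7 r=(6,7,4) succ=(1,1,2) retry=(0,0,0)
step 10 (W1 LOAD): counter=7 r=(7,7,4) succ=(1,1,2) retry=(0,0,0)
step 11 (W2 CAS): counter=8 r=(7,7,4) succ=(1,2,2) retry=(0,0,0)
step 12 (W2 LOAD): counter=8 r=(7,8,4) succ=(1,2,2) retry=(0,0,0)
step 13 (W2 CAS): counter=9 r=(7,8,4) succ=(1,3,2) retry=(0,0,0)
step 14 (W3 LOAD): counter=9 r=(7,8,9) succ=(1,3,2) retry=(0,0,0)
step 15 (W1 CAS): counter=9 r=(7,8,9) succ=(1,3,2) retry=(1,0,0)
step 16 (W1 LOAD): counter=9 r=(9,8,9) succ=(1,3,2) retry=(1,0,0)
step 17 (W3 CAS): counter=10 r=(9,8,9) succ=(1,3,3) retry=(1,0,0)
step 18 (W1 CAS): counter=10 r=(9,8,9) succ=(1,3,3) retry=(2,0,0)

counter=10 r=(9,8,9) succ=(1,3,3) retry=(2,0,0)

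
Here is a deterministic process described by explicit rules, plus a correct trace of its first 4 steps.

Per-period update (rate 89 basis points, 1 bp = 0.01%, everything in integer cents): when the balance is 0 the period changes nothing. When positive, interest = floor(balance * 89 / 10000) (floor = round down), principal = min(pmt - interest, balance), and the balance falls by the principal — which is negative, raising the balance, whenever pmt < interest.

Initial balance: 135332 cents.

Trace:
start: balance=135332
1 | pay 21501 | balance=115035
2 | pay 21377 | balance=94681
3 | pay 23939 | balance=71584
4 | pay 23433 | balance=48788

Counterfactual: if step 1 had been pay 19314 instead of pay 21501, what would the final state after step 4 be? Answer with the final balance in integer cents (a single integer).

(re-executing from step 1 with the substitution; state before step 1: balance=135332)
1 | pay 19314 | balance=117222
2 | pay 21377 | balance=96888
3 | pay 23939 | balance=73811
4 | pay 23433 | balance=51034

51034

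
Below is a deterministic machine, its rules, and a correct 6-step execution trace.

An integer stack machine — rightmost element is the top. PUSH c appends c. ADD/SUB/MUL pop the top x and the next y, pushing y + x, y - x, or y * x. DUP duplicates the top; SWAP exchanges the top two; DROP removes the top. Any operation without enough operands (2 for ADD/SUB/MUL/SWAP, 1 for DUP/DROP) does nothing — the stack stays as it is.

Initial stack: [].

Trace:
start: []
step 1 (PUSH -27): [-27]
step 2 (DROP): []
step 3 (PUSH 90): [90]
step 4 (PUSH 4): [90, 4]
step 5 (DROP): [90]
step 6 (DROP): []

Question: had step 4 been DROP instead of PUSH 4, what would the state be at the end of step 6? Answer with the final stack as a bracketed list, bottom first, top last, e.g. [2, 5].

[]

(re-executing from step 4 with the substitution; state before step 4: [90])
step 4 (DROP): []
step 5 (DROP): []
step 6 (DROP): []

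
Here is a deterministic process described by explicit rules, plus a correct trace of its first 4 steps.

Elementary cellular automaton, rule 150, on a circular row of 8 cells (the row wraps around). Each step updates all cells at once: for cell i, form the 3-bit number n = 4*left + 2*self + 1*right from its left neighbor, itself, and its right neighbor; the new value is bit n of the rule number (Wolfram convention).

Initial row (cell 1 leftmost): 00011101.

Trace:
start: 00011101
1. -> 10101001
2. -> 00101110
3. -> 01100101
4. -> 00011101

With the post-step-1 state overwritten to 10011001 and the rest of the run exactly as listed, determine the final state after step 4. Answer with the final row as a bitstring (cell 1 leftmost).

state after step 1 := 10011001
2. -> 01100110
3. -> 10011001
4. -> 01100110

01100110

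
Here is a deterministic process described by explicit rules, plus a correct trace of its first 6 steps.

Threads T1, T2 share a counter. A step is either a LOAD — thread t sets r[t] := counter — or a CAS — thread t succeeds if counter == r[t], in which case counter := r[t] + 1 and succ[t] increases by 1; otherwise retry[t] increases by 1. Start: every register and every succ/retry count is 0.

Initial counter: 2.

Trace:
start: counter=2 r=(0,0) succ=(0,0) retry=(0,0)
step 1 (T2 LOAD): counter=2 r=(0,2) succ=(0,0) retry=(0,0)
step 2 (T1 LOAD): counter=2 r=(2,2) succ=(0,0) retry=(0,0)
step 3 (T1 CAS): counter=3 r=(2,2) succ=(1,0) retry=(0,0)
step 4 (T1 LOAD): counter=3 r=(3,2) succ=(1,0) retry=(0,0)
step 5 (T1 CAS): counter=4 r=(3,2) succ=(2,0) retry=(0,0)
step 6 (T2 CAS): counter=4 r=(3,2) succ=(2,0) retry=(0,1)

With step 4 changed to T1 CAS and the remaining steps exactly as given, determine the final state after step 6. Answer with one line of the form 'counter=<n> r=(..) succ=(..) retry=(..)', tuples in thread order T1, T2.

counter=3 r=(2,2) succ=(1,0) retry=(2,1)

(re-executing from step 4 with the substitution; state before step 4: counter=3 r=(2,2) succ=(1,0) retry=(0,0))
step 4 (T1 CAS): counter=3 r=(2,2) succ=(1,0) retry=(1,0)
step 5 (T1 CAS): counter=3 r=(2,2) succ=(1,0) retry=(2,0)
step 6 (T2 CAS): counter=3 r=(2,2) succ=(1,0) retry=(2,1)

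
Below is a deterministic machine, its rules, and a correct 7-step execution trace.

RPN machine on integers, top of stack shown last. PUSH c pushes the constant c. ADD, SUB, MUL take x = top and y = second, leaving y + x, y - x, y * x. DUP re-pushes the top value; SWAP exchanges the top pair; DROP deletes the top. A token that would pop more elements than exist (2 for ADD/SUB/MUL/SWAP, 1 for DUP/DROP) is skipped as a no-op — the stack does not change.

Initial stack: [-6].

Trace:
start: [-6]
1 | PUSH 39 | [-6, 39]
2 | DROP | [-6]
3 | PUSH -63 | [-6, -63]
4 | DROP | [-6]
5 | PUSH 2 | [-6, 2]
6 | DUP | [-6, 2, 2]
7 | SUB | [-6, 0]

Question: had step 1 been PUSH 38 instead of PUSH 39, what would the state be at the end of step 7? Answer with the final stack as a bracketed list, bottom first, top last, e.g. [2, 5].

[-6, 0]

(re-executing from step 1 with the substitution; state before step 1: [-6])
1 | PUSH 38 | [-6, 38]
2 | DROP | [-6]
3 | PUSH -63 | [-6, -63]
4 | DROP | [-6]
5 | PUSH 2 | [-6, 2]
6 | DUP | [-6, 2, 2]
7 | SUB | [-6, 0]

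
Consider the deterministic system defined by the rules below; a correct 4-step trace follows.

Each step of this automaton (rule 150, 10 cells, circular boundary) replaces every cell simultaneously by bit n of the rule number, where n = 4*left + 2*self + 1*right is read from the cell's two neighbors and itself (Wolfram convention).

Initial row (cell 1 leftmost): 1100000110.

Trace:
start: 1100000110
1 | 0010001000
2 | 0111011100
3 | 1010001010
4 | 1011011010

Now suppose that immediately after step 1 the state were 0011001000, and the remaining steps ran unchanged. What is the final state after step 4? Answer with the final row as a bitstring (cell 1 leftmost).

state after step 1 := 0011001000
2 | 0100111100
3 | 1111011010
4 | 0110000010

0110000010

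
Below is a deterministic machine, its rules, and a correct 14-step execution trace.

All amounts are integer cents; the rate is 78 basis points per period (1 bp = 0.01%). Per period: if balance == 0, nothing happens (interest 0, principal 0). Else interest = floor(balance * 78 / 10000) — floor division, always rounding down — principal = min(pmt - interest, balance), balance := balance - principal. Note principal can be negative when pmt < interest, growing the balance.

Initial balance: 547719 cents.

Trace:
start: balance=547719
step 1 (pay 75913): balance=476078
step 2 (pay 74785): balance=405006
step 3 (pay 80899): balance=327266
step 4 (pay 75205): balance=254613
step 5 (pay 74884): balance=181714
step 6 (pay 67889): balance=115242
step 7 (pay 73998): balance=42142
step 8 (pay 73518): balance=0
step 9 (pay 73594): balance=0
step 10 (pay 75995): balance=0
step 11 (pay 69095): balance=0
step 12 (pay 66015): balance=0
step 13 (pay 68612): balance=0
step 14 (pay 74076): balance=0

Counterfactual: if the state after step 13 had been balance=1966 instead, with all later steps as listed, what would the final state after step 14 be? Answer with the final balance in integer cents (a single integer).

0

state after step 13 := balance=1966
step 14 (pay 74076): balance=0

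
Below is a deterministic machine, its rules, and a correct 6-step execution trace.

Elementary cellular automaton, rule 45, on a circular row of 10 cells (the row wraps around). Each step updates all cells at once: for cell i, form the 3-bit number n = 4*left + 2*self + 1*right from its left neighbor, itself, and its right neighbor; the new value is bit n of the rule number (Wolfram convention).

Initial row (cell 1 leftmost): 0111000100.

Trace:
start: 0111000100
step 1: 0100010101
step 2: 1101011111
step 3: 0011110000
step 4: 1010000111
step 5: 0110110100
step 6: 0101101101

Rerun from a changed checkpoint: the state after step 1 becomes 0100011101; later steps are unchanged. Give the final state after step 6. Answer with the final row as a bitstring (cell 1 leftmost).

0001100110

state after step 1 := 0100011101
step 2: 1101010011
step 3: 0011110010
step 4: 1010000010
step 5: 1110111011
step 6: 0001100110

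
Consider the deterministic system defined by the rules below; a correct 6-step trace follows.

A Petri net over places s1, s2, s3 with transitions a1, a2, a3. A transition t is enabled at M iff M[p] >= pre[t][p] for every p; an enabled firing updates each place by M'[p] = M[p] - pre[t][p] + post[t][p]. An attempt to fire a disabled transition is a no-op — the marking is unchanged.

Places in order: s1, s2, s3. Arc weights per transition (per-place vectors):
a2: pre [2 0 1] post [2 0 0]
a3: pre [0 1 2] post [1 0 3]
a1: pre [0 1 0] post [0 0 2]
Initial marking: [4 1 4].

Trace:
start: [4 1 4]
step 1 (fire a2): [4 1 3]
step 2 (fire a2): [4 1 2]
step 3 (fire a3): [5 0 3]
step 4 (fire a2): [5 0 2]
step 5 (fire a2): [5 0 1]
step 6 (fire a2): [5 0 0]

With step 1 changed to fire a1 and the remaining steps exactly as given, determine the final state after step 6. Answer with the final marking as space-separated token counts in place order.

4 0 2

(re-executing from step 1 with the substitution; state before step 1: [4 1 4])
step 1 (fire a1): [4 0 6]
step 2 (fire a2): [4 0 5]
step 3 (fire a3): [4 0 5]
step 4 (fire a2): [4 0 4]
step 5 (fire a2): [4 0 3]
step 6 (fire a2): [4 0 2]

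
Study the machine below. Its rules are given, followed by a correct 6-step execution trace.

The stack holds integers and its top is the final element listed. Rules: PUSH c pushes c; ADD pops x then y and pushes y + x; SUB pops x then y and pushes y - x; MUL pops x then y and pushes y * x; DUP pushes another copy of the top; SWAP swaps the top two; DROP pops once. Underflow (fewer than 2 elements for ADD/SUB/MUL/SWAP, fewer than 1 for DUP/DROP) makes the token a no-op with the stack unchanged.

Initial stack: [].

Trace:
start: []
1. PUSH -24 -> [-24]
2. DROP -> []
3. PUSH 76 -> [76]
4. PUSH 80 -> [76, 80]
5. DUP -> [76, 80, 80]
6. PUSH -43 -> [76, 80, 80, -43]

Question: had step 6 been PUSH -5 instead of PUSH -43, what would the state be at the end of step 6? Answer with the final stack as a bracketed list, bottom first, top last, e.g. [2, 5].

(re-executing from step 6 with the substitution; state before step 6: [76, 80, 80])
6. PUSH -5 -> [76, 80, 80, -5]

[76, 80, 80, -5]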